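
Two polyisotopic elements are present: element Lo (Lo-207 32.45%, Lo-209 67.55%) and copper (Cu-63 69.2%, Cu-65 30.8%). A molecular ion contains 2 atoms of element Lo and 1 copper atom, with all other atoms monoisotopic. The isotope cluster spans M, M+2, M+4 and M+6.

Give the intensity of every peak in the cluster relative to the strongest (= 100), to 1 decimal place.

16.2 : 74.5 : 100.0 : 31.2

Element Lo pattern (n=2): 0.10530025 : 0.4383995 : 0.45630025
Copper pattern (n=1): 0.6920 : 0.3080
Convolve the two distributions (both contribute in 2-u steps):
  M: 0.10530025×0.6920 = 0.072868
  M+2: 0.10530025×0.3080 + 0.4383995×0.6920 = 0.335805
  M+4: 0.4383995×0.3080 + 0.45630025×0.6920 = 0.450787
  M+6: 0.45630025×0.3080 = 0.140540
Scale to base peak (0.450787) = 100: 16.2 : 74.5 : 100.0 : 31.2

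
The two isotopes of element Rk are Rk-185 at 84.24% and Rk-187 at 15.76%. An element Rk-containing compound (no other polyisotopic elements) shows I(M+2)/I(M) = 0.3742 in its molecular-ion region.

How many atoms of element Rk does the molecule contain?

2

For n independent Rk atoms, I(M+2)/I(M) = n · (abundance Rk-187) / (abundance Rk-185) = n · 0.1576/0.8424.
n = 0.3742 × 0.8424/0.1576 = 2.00 ≈ 2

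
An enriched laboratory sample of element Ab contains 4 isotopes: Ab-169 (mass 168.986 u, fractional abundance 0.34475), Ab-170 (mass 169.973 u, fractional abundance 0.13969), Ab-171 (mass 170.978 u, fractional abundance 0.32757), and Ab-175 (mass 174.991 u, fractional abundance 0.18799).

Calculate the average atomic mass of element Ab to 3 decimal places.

170.905 u

Average mass = Σ (abundance × isotope mass) = 0.34475 × 168.986 + 0.13969 × 169.973 + 0.32757 × 170.978 + 0.18799 × 174.991
= 58.2579 + 23.7435 + 56.0073 + 32.8966 = 170.9053 u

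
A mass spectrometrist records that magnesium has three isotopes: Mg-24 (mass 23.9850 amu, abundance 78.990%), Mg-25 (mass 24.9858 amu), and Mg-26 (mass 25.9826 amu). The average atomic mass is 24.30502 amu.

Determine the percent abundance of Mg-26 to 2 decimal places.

11.01%

Let x and y be the fractions of Mg-25 and Mg-26. Then x + y = 1 − 0.78990 = 0.21010 and 24.9858x + 25.9826y = 24.30502 − 0.78990×23.9850 = 5.3592685.
Substituting: 24.9858x + 25.9826(0.21010 − x) = 5.3592685
(24.9858 − 25.9826)x = -0.09967576  ⇒  x = 0.10000, y = 0.11010
Mg-25: 10.00%, Mg-26: 11.01%.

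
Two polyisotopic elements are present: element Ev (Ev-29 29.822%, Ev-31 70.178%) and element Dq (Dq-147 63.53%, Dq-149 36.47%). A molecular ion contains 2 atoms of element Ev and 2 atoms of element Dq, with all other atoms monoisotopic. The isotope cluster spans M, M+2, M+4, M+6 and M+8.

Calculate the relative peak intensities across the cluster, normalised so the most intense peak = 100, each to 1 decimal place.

8.9 : 51.9 : 100.0 : 70.2 : 16.2

Element Ev pattern (n=2): 0.08893517 : 0.41856966 : 0.49249517
Element Dq pattern (n=2): 0.40360609 : 0.46338782 : 0.13300609
Convolve the two distributions (both contribute in 2-u steps):
  M: 0.08893517×0.40360609 = 0.035895
  M+2: 0.08893517×0.46338782 + 0.41856966×0.40360609 = 0.210149
  M+4: 0.08893517×0.13300609 + 0.41856966×0.46338782 + 0.49249517×0.40360609 = 0.404563
  M+6: 0.41856966×0.13300609 + 0.49249517×0.46338782 = 0.283889
  M+8: 0.49249517×0.13300609 = 0.065505
Scale to base peak (0.404563) = 100: 8.9 : 51.9 : 100.0 : 70.2 : 16.2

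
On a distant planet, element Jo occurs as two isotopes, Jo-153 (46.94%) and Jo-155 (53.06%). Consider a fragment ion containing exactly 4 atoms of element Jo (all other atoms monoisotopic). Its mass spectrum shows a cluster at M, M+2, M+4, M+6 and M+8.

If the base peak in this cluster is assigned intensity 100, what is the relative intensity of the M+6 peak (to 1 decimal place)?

75.4

(0.4694 + 0.5306)^4 gives M 0.0485, M+2 0.2195, M+4 0.3722, M+6 0.2805, M+8 0.0793; the largest is M+4.
P(M+4) = C(4,2) × 0.4694^2 × 0.5306^2 = 6 × 0.22033636 × 0.28153636 = 0.372196 (base)
P(M+6) = C(4,3) × 0.4694^1 × 0.5306^3 = 4 × 0.4694 × 0.14938319 = 0.280482
Relative intensity = 0.280482 / 0.372196 × 100 = 75.4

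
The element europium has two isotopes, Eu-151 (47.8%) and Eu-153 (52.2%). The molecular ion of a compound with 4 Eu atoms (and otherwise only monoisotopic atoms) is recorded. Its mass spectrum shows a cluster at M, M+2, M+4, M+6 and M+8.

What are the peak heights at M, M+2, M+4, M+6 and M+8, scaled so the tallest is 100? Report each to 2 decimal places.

13.98 : 61.05 : 100.00 : 72.80 : 19.88

The 4 Eu atoms are independent, so intensities follow the terms of (0.478 + 0.522)^4.
P(M) = 0.478^4 = 0.052205
P(M+2) = 4 × 0.478^3 × 0.522^1 = 0.228042
P(M+4) = 6 × 0.478^2 × 0.522^2 = 0.373549
P(M+6) = 4 × 0.478^1 × 0.522^3 = 0.271956
P(M+8) = 0.522^4 = 0.074248
The M+4 peak is largest (0.373549); scaling to 100 gives 13.98 : 61.05 : 100.00 : 72.80 : 19.88.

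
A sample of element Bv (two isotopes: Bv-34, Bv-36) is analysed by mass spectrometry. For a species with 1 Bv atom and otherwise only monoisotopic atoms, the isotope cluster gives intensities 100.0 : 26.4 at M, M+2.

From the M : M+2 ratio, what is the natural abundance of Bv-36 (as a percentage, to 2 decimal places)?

Let p = fractional abundance of Bv-34. I(M+2)/I(M) = [C(1,1)·p^0·(1−p)] / p^1 = 1·(1−p)/p = 26.4/100.0 = 0.2640
(1−p)/p = 0.2640/1 = 0.2640  ⇒  p = 1/(1 + 0.2640) = 0.7911
Bv-34: 79.11%, Bv-36: 20.89%.

20.89%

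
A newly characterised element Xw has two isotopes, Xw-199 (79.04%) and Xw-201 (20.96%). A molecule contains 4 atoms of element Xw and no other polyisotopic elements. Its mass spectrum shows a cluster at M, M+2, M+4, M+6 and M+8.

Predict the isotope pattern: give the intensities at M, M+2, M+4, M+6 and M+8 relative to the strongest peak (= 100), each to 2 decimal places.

94.27 : 100.00 : 39.78 : 7.03 : 0.47

Each Xw atom is independently Xw-199 (p = 0.7904) or Xw-201 (q = 0.2096); the cluster is the binomial expansion (p + q)^4.
P(M) = 0.7904^4 = 0.390290
P(M+2) = 4 × 0.7904^3 × 0.2096^1 = 0.413992
P(M+4) = 6 × 0.7904^2 × 0.2096^2 = 0.164675
P(M+6) = 4 × 0.7904^1 × 0.2096^3 = 0.029113
P(M+8) = 0.2096^4 = 0.001930
The M+2 peak is largest (0.413992); scaling to 100 gives 94.27 : 100.00 : 39.78 : 7.03 : 0.47.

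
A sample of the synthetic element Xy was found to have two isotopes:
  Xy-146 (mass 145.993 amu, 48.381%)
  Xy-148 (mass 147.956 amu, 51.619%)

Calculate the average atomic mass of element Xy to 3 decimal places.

Average mass = Σ (abundance × isotope mass) = 0.48381 × 145.993 + 0.51619 × 147.956
= 70.6329 + 76.3734 = 147.0063 amu

147.006 amu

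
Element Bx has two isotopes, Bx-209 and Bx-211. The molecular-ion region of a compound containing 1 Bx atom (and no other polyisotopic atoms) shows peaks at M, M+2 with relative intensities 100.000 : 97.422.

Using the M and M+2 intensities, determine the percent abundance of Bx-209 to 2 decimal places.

Let p = fractional abundance of Bx-209. I(M+2)/I(M) = [C(1,1)·p^0·(1−p)] / p^1 = 1·(1−p)/p = 97.422/100.000 = 0.9742
(1−p)/p = 0.9742/1 = 0.9742  ⇒  p = 1/(1 + 0.9742) = 0.5065
Bx-209: 50.65%, Bx-211: 49.35%.

50.65%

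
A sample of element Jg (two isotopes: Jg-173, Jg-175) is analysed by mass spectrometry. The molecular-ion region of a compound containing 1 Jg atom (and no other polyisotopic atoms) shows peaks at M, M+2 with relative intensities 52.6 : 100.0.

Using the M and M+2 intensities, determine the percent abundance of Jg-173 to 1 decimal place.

34.5%

Let p = fractional abundance of Jg-173. I(M+2)/I(M) = [C(1,1)·p^0·(1−p)] / p^1 = 1·(1−p)/p = 100.0/52.6 = 1.9011
(1−p)/p = 1.9011/1 = 1.9011  ⇒  p = 1/(1 + 1.9011) = 0.3447
Jg-173: 34.5%, Jg-175: 65.5%.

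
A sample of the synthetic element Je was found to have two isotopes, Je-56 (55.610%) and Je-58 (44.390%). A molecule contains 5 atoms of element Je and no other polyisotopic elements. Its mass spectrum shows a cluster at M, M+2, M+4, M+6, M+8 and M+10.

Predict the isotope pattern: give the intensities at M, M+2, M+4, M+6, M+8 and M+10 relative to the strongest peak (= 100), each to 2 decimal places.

15.69 : 62.64 : 100.00 : 79.82 : 31.86 : 5.09

Each Je atom is independently Je-56 (p = 0.55610) or Je-58 (q = 0.44390); the cluster is the binomial expansion (p + q)^5.
P(M) = 0.55610^5 = 0.053182
P(M+2) = 5 × 0.55610^4 × 0.44390^1 = 0.212259
P(M+4) = 10 × 0.55610^3 × 0.44390^2 = 0.338867
P(M+6) = 10 × 0.55610^2 × 0.44390^3 = 0.270496
P(M+8) = 5 × 0.55610^1 × 0.44390^4 = 0.107960
P(M+10) = 0.44390^5 = 0.017236
The M+4 peak is largest (0.338867); scaling to 100 gives 15.69 : 62.64 : 100.00 : 79.82 : 31.86 : 5.09.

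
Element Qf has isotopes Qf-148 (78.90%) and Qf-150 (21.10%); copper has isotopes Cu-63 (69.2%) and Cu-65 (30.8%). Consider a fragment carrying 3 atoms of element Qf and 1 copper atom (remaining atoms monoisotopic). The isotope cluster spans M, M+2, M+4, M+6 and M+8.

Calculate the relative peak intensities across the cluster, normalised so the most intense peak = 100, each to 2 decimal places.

80.17 : 100.00 : 45.83 : 9.19 : 0.68

Element Qf pattern (n=3): 0.49116907 : 0.39405579 : 0.10538121 : 0.00939393
Copper pattern (n=1): 0.6920 : 0.3080
Convolve the two distributions (both contribute in 2-u steps):
  M: 0.49116907×0.6920 = 0.339889
  M+2: 0.49116907×0.3080 + 0.39405579×0.6920 = 0.423967
  M+4: 0.39405579×0.3080 + 0.10538121×0.6920 = 0.194293
  M+6: 0.10538121×0.3080 + 0.00939393×0.6920 = 0.038958
  M+8: 0.00939393×0.3080 = 0.002893
Scale to base peak (0.423967) = 100: 80.17 : 100.00 : 45.83 : 9.19 : 0.68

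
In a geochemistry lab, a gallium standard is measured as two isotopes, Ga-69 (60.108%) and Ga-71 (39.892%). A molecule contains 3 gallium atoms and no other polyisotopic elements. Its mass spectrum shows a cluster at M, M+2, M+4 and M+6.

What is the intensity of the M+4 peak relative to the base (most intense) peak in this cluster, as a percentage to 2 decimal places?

Term probabilities: M 0.2172, M+2 0.4324, M+4 0.2870, M+6 0.0635. Base peak = M+2.
P(M+2) = C(3,1) × 0.60108^2 × 0.39892^1 = 3 × 0.36129717 × 0.39892 = 0.432386 (base)
P(M+4) = C(3,2) × 0.60108^1 × 0.39892^2 = 3 × 0.60108 × 0.15913717 = 0.286963
Relative intensity = 0.286963 / 0.432386 × 100 = 66.37

66.37%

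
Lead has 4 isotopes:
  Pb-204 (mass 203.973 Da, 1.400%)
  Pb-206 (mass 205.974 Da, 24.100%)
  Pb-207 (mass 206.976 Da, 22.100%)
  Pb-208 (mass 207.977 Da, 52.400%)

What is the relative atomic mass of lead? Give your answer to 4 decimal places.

207.2170 Da

Ar = Σ fᵢ·mᵢ = 0.01400 × 203.973 + 0.24100 × 205.974 + 0.22100 × 206.976 + 0.52400 × 207.977
= 2.85562 + 49.63973 + 45.74170 + 108.97995 = 207.21700 Da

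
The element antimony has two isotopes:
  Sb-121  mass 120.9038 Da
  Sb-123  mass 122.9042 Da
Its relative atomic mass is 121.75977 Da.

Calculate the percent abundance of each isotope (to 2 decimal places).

Sb-121: 57.21%, Sb-123: 42.79%

With x = fraction of Sb-121 (so Sb-123 is 1 − x):
120.9038·x + 122.9042·(1 − x) = 121.75977
(120.9038 − 122.9042)·x = 121.75977 − 122.9042
x = -1.14443 / -2.0004 = 0.57210 → 57.21% Sb-121, 42.79% Sb-123.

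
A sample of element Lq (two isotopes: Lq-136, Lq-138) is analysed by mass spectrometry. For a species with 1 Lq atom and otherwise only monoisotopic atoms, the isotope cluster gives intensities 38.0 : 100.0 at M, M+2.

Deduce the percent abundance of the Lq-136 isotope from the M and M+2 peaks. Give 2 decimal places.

Write p for the Lq-136 fraction. I(M+2)/I(M) = [C(1,1)·p^0·(1−p)] / p^1 = 1·(1−p)/p = 100.0/38.0 = 2.6316
(1−p)/p = 2.6316/1 = 2.6316  ⇒  p = 1/(1 + 2.6316) = 0.2754
Lq-136: 27.54%, Lq-138: 72.46%.

27.54%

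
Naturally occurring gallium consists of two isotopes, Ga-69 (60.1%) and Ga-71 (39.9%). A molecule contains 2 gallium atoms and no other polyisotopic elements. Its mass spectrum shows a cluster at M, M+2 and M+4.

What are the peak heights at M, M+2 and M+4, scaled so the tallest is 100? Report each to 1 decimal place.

Expanding (0.601 + 0.399)^2:
P(M) = 0.601^2 = 0.361201
P(M+2) = 2 × 0.601^1 × 0.399^1 = 0.479598
P(M+4) = 0.399^2 = 0.159201
The M+2 peak is largest (0.479598); scaling to 100 gives 75.3 : 100.0 : 33.2.

75.3 : 100.0 : 33.2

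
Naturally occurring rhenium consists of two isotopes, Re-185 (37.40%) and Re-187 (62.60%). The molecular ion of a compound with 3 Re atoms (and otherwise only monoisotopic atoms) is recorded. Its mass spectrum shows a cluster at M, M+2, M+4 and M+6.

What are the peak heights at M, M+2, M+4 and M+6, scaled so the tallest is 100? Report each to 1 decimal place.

11.9 : 59.7 : 100.0 : 55.8

Expanding (0.3740 + 0.6260)^3:
P(M) = 0.3740^3 = 0.052314
P(M+2) = 3 × 0.3740^2 × 0.6260^1 = 0.262687
P(M+4) = 3 × 0.3740^1 × 0.6260^2 = 0.439685
P(M+6) = 0.6260^3 = 0.245314
The M+4 peak is largest (0.439685); scaling to 100 gives 11.9 : 59.7 : 100.0 : 55.8.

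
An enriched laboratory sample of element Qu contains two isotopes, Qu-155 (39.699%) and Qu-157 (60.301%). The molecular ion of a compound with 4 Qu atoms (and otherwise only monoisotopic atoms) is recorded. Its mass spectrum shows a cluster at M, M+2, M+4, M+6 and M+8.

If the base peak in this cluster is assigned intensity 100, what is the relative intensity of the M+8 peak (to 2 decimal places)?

Binomial terms of (0.39699 + 0.60301)^4: M 0.0248, M+2 0.1509, M+4 0.3438, M+6 0.3482, M+8 0.1322 → M+6 is the base peak.
P(M+6) = C(4,3) × 0.39699^1 × 0.60301^3 = 4 × 0.39699 × 0.21926714 = 0.348187 (base)
P(M+8) = C(4,4) × 0.39699^0 × 0.60301^4 = 1 × 1.0000 × 0.13222028 = 0.132220
Relative intensity = 0.132220 / 0.348187 × 100 = 37.97

37.97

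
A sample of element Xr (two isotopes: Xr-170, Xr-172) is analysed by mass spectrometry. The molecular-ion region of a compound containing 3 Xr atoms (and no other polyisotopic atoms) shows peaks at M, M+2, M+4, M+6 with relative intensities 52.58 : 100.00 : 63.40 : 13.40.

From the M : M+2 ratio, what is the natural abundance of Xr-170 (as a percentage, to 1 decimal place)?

61.2%

Write p for the Xr-170 fraction. I(M+2)/I(M) = [C(3,1)·p^2·(1−p)] / p^3 = 3·(1−p)/p = 100.00/52.58 = 1.9019
(1−p)/p = 1.9019/3 = 0.6340  ⇒  p = 1/(1 + 0.6340) = 0.6120
Xr-170: 61.2%, Xr-172: 38.8%.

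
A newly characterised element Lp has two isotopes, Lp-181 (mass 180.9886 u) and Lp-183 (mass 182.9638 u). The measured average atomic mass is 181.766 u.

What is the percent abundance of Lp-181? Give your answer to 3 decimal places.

Let x be the fractional abundance of Lp-181; then Lp-183 has abundance 1 − x.
180.9886·x + 182.9638·(1 − x) = 181.766
(180.9886 − 182.9638)·x = 181.766 − 182.9638
x = -1.1978 / -1.9752 = 0.60642 → 60.642% Lp-181, 39.358% Lp-183.

60.642%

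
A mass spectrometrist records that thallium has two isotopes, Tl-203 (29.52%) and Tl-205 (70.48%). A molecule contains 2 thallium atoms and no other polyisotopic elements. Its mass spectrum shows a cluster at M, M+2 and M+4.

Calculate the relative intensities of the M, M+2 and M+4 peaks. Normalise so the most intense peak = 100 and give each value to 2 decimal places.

Each Tl atom is independently Tl-203 (p = 0.2952) or Tl-205 (q = 0.7048); the cluster is the binomial expansion (p + q)^2.
P(M) = 0.2952^2 = 0.087143
P(M+2) = 2 × 0.2952^1 × 0.7048^1 = 0.416114
P(M+4) = 0.7048^2 = 0.496743
The M+4 peak is largest (0.496743); scaling to 100 gives 17.54 : 83.77 : 100.00.

17.54 : 83.77 : 100.00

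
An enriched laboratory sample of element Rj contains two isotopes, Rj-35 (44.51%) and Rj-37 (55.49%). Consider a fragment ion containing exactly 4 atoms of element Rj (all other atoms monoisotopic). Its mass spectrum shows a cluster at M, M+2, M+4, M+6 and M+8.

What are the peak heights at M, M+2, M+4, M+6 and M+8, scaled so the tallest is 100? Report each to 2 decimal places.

10.72 : 53.48 : 100.00 : 83.11 : 25.90

The 4 Rj atoms are independent, so intensities follow the terms of (0.4451 + 0.5549)^4.
P(M) = 0.4451^4 = 0.039249
P(M+2) = 4 × 0.4451^3 × 0.5549^1 = 0.195726
P(M+4) = 6 × 0.4451^2 × 0.5549^2 = 0.366012
P(M+6) = 4 × 0.4451^1 × 0.5549^3 = 0.304202
P(M+8) = 0.5549^4 = 0.094811
The M+4 peak is largest (0.366012); scaling to 100 gives 10.72 : 53.48 : 100.00 : 83.11 : 25.90.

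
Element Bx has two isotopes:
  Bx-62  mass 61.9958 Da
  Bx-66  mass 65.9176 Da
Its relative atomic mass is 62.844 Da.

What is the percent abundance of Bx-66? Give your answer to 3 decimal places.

Let x be the fractional abundance of Bx-62; then Bx-66 has abundance 1 − x.
61.9958·x + 65.9176·(1 − x) = 62.844
(61.9958 − 65.9176)·x = 62.844 − 65.9176
x = -3.0736 / -3.9218 = 0.78372 → 78.372% Bx-62, 21.628% Bx-66.

21.628%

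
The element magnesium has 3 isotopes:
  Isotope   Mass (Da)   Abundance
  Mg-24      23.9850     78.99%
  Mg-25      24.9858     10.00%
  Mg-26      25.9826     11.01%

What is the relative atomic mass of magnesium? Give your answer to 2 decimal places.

24.31 Da

The abundance-weighted mean is 0.7899 × 23.9850 + 0.1000 × 24.9858 + 0.1101 × 25.9826
= 18.94575 + 2.49858 + 2.86068 = 24.30501 Da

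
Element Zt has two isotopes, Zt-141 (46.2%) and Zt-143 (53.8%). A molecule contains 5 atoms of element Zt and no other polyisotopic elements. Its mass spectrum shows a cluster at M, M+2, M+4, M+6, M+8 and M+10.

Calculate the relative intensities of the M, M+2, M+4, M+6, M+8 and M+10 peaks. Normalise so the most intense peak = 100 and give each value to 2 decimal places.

Each Zt atom is independently Zt-141 (p = 0.462) or Zt-143 (q = 0.538); the cluster is the binomial expansion (p + q)^5.
P(M) = 0.462^5 = 0.021048
P(M+2) = 5 × 0.462^4 × 0.538^1 = 0.122552
P(M+4) = 10 × 0.462^3 × 0.538^2 = 0.285424
P(M+6) = 10 × 0.462^2 × 0.538^3 = 0.332377
P(M+8) = 5 × 0.462^1 × 0.538^4 = 0.193527
P(M+10) = 0.538^5 = 0.045072
The M+6 peak is largest (0.332377); scaling to 100 gives 6.33 : 36.87 : 85.87 : 100.00 : 58.23 : 13.56.

6.33 : 36.87 : 85.87 : 100.00 : 58.23 : 13.56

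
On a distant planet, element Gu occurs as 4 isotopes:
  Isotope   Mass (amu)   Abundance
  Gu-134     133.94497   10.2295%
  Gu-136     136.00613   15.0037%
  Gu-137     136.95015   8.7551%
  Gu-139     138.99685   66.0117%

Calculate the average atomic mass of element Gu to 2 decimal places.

Average mass = Σ (abundance × isotope mass) = 0.102295 × 133.94497 + 0.150037 × 136.00613 + 0.087551 × 136.95015 + 0.660117 × 138.99685
= 13.701901 + 20.405952 + 11.990123 + 91.754184 = 137.852160 amu

137.85 amu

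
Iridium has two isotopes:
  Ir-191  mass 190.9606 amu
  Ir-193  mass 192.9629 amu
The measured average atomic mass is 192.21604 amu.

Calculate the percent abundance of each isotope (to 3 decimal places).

Ir-191: 37.300%, Ir-193: 62.700%

Let x be the fractional abundance of Ir-191; then Ir-193 has abundance 1 − x.
190.9606·x + 192.9629·(1 − x) = 192.21604
(190.9606 − 192.9629)·x = 192.21604 − 192.9629
x = -0.74686 / -2.0023 = 0.37300 → 37.300% Ir-191, 62.700% Ir-193.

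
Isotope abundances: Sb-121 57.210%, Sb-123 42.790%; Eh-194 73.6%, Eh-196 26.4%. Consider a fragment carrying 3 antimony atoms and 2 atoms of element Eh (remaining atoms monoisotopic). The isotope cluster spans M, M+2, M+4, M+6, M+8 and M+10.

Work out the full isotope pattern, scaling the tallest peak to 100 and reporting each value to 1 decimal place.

Antimony pattern (n=3): 0.18724742 : 0.42015297 : 0.3142518 : 0.07834781
Element Eh pattern (n=2): 0.541696 : 0.388608 : 0.069696
Convolve the two distributions (both contribute in 2-u steps):
  M: 0.18724742×0.541696 = 0.101431
  M+2: 0.18724742×0.388608 + 0.42015297×0.541696 = 0.300361
  M+4: 0.18724742×0.069696 + 0.42015297×0.388608 + 0.3142518×0.541696 = 0.346554
  M+6: 0.42015297×0.069696 + 0.3142518×0.388608 + 0.07834781×0.541696 = 0.193844
  M+8: 0.3142518×0.069696 + 0.07834781×0.388608 = 0.052349
  M+10: 0.07834781×0.069696 = 0.005461
Scale to base peak (0.346554) = 100: 29.3 : 86.7 : 100.0 : 55.9 : 15.1 : 1.6

29.3 : 86.7 : 100.0 : 55.9 : 15.1 : 1.6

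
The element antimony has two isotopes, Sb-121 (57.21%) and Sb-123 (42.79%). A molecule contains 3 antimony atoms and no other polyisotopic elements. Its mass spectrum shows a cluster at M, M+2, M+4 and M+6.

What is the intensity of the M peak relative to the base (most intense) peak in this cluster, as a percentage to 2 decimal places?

Term probabilities: M 0.1872, M+2 0.4202, M+4 0.3143, M+6 0.0783. Base peak = M+2.
P(M+2) = C(3,1) × 0.5721^2 × 0.4279^1 = 3 × 0.32729841 × 0.4279 = 0.420153 (base)
P(M) = C(3,0) × 0.5721^3 × 0.4279^0 = 1 × 0.18724742 × 1.0000 = 0.187247
Relative intensity = 0.187247 / 0.420153 × 100 = 44.57

44.57%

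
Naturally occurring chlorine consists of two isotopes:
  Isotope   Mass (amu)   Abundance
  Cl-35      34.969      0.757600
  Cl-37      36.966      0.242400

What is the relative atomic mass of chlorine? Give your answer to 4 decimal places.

35.4531 amu

Weight each isotope mass by its fractional abundance: 0.757600 × 34.969 + 0.242400 × 36.966
= 26.49251 + 8.96056 = 35.45307 amu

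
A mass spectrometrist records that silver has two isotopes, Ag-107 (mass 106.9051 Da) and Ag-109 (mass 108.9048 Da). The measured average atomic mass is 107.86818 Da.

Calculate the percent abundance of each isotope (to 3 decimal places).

Ag-107: 51.839%, Ag-109: 48.161%

Writing the weighted mean with unknown fraction x of Ag-107:
106.9051·x + 108.9048·(1 − x) = 107.86818
(106.9051 − 108.9048)·x = 107.86818 − 108.9048
x = -1.03662 / -1.9997 = 0.51839 → 51.839% Ag-107, 48.161% Ag-109.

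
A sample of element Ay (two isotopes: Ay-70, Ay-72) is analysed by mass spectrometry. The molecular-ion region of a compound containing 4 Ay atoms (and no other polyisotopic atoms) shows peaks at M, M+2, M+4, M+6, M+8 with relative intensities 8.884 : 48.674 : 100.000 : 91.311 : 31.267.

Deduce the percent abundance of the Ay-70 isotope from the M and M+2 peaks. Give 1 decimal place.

If p is the fraction of Ay that is Ay-70, then I(M+2)/I(M) = [C(4,1)·p^3·(1−p)] / p^4 = 4·(1−p)/p = 48.674/8.884 = 5.4788
(1−p)/p = 5.4788/4 = 1.3697  ⇒  p = 1/(1 + 1.3697) = 0.4220
Ay-70: 42.2%, Ay-72: 57.8%.

42.2%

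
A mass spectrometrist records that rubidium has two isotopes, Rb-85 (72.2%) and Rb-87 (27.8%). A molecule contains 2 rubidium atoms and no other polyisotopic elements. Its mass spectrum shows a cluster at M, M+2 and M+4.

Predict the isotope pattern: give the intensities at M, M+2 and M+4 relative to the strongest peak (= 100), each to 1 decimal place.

100.0 : 77.0 : 14.8

Expanding (0.722 + 0.278)^2:
P(M) = 0.722^2 = 0.521284
P(M+2) = 2 × 0.722^1 × 0.278^1 = 0.401432
P(M+4) = 0.278^2 = 0.077284
The M peak is largest (0.521284); scaling to 100 gives 100.0 : 77.0 : 14.8.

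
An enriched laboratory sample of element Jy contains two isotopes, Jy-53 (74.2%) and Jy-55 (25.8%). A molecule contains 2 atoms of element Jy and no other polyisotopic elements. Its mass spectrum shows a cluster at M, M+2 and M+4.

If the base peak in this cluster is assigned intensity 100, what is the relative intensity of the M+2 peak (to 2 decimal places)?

(0.742 + 0.258)^2 gives M 0.5506, M+2 0.3829, M+4 0.0666; the largest is M.
P(M) = C(2,0) × 0.742^2 × 0.258^0 = 1 × 0.550564 × 1.0000 = 0.550564 (base)
P(M+2) = C(2,1) × 0.742^1 × 0.258^1 = 2 × 0.7420 × 0.2580 = 0.382872
Relative intensity = 0.382872 / 0.550564 × 100 = 69.54

69.54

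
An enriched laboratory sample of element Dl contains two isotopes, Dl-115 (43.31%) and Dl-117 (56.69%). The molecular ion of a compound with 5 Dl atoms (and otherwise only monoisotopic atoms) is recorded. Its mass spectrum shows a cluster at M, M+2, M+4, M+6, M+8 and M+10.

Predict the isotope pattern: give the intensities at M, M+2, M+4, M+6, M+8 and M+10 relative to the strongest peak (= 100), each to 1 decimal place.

4.5 : 29.2 : 76.4 : 100.0 : 65.4 : 17.1

The 5 Dl atoms are independent, so intensities follow the terms of (0.4331 + 0.5669)^5.
P(M) = 0.4331^5 = 0.015238
P(M+2) = 5 × 0.4331^4 × 0.5669^1 = 0.099731
P(M+4) = 10 × 0.4331^3 × 0.5669^2 = 0.261082
P(M+6) = 10 × 0.4331^2 × 0.5669^3 = 0.341740
P(M+8) = 5 × 0.4331^1 × 0.5669^4 = 0.223658
P(M+10) = 0.5669^5 = 0.058551
The M+6 peak is largest (0.341740); scaling to 100 gives 4.5 : 29.2 : 76.4 : 100.0 : 65.4 : 17.1.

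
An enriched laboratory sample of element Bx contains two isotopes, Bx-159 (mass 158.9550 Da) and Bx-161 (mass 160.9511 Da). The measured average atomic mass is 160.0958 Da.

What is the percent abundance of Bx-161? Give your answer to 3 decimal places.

57.151%

Writing the weighted mean with unknown fraction x of Bx-159:
158.9550·x + 160.9511·(1 − x) = 160.0958
(158.9550 − 160.9511)·x = 160.0958 − 160.9511
x = -0.8553 / -1.9961 = 0.42849 → 42.849% Bx-159, 57.151% Bx-161.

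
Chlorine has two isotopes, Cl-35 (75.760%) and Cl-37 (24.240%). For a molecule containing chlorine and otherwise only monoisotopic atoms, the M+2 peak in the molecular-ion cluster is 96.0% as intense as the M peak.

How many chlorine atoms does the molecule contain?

For n independent Cl atoms, I(M+2)/I(M) = n · (abundance Cl-37) / (abundance Cl-35) = n · 0.24240/0.75760.
n = 0.960 × 0.75760/0.24240 = 3.00 ≈ 3

3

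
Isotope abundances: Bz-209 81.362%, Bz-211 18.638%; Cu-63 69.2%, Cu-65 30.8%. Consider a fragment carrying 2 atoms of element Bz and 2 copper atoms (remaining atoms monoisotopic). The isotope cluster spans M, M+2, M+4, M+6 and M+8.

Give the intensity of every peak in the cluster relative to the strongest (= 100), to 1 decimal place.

Element Bz pattern (n=2): 0.6619775 : 0.30328499 : 0.0347375
Copper pattern (n=2): 0.478864 : 0.426272 : 0.094864
Convolve the two distributions (both contribute in 2-u steps):
  M: 0.6619775×0.478864 = 0.316997
  M+2: 0.6619775×0.426272 + 0.30328499×0.478864 = 0.427415
  M+4: 0.6619775×0.094864 + 0.30328499×0.426272 + 0.0347375×0.478864 = 0.208714
  M+6: 0.30328499×0.094864 + 0.0347375×0.426272 = 0.043578
  M+8: 0.0347375×0.094864 = 0.003295
Scale to base peak (0.427415) = 100: 74.2 : 100.0 : 48.8 : 10.2 : 0.8

74.2 : 100.0 : 48.8 : 10.2 : 0.8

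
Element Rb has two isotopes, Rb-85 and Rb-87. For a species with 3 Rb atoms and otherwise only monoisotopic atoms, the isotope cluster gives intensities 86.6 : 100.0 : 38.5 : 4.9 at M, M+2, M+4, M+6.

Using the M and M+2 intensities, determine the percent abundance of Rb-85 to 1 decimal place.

72.2%

If p is the fraction of Rb that is Rb-85, then I(M+2)/I(M) = [C(3,1)·p^2·(1−p)] / p^3 = 3·(1−p)/p = 100.0/86.6 = 1.1547
(1−p)/p = 1.1547/3 = 0.3849  ⇒  p = 1/(1 + 0.3849) = 0.7221
Rb-85: 72.2%, Rb-87: 27.8%.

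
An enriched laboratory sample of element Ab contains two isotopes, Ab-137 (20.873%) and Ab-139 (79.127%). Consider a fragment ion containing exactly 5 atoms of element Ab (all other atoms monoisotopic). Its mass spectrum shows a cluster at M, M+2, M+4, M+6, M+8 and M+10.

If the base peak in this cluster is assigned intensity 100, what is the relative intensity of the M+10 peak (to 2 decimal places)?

(0.20873 + 0.79127)^5 gives M 0.0004, M+2 0.0075, M+4 0.0569, M+6 0.2158, M+8 0.4091, M+10 0.3102; the largest is M+8.
P(M+8) = C(5,4) × 0.20873^1 × 0.79127^4 = 5 × 0.20873 × 0.39201149 = 0.409123 (base)
P(M+10) = C(5,5) × 0.20873^0 × 0.79127^5 = 1 × 1.0000 × 0.31018694 = 0.310187
Relative intensity = 0.310187 / 0.409123 × 100 = 75.82

75.82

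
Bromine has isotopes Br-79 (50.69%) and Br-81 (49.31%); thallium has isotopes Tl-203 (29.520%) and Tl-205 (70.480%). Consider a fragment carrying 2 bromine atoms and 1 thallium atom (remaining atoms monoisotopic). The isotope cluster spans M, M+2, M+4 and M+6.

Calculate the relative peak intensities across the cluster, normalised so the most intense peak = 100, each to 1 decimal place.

Bromine pattern (n=2): 0.25694761 : 0.49990478 : 0.24314761
Thallium pattern (n=1): 0.2952 : 0.7048
Convolve the two distributions (both contribute in 2-u steps):
  M: 0.25694761×0.2952 = 0.075851
  M+2: 0.25694761×0.7048 + 0.49990478×0.2952 = 0.328669
  M+4: 0.49990478×0.7048 + 0.24314761×0.2952 = 0.424110
  M+6: 0.24314761×0.7048 = 0.171370
Scale to base peak (0.424110) = 100: 17.9 : 77.5 : 100.0 : 40.4

17.9 : 77.5 : 100.0 : 40.4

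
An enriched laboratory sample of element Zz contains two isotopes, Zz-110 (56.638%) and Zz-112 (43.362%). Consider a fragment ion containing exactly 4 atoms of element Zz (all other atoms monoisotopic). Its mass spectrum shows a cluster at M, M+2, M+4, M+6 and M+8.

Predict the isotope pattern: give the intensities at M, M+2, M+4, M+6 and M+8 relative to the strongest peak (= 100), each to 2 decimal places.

28.43 : 87.08 : 100.00 : 51.04 : 9.77

The 4 Zz atoms are independent, so intensities follow the terms of (0.56638 + 0.43362)^4.
P(M) = 0.56638^4 = 0.102904
P(M+2) = 4 × 0.56638^3 × 0.43362^1 = 0.315132
P(M+4) = 6 × 0.56638^2 × 0.43362^2 = 0.361898
P(M+6) = 4 × 0.56638^1 × 0.43362^3 = 0.184712
P(M+8) = 0.43362^4 = 0.035354
The M+4 peak is largest (0.361898); scaling to 100 gives 28.43 : 87.08 : 100.00 : 51.04 : 9.77.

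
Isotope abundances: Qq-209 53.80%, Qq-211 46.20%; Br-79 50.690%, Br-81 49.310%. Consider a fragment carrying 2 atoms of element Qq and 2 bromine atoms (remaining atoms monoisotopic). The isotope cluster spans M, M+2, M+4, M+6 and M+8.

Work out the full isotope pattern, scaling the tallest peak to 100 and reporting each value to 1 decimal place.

Element Qq pattern (n=2): 0.289444 : 0.497112 : 0.213444
Bromine pattern (n=2): 0.25694761 : 0.49990478 : 0.24314761
Convolve the two distributions (both contribute in 2-u steps):
  M: 0.289444×0.25694761 = 0.074372
  M+2: 0.289444×0.49990478 + 0.497112×0.25694761 = 0.272426
  M+4: 0.289444×0.24314761 + 0.497112×0.49990478 + 0.213444×0.25694761 = 0.373730
  M+6: 0.497112×0.24314761 + 0.213444×0.49990478 = 0.227573
  M+8: 0.213444×0.24314761 = 0.051898
Scale to base peak (0.373730) = 100: 19.9 : 72.9 : 100.0 : 60.9 : 13.9

19.9 : 72.9 : 100.0 : 60.9 : 13.9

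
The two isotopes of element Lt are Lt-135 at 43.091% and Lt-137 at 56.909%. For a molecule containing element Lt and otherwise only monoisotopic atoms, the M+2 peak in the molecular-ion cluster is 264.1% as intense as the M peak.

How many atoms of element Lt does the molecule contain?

2

For n independent Lt atoms, I(M+2)/I(M) = n · (abundance Lt-137) / (abundance Lt-135) = n · 0.56909/0.43091.
n = 2.641 × 0.43091/0.56909 = 2.00 ≈ 2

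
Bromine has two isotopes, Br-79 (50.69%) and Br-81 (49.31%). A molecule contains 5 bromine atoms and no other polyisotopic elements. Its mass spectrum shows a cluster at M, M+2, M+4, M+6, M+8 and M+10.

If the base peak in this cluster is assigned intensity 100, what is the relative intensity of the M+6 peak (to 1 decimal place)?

97.3

(0.5069 + 0.4931)^5 gives M 0.0335, M+2 0.1628, M+4 0.3167, M+6 0.3081, M+8 0.1498, M+10 0.0292; the largest is M+4.
P(M+4) = C(5,2) × 0.5069^3 × 0.4931^2 = 10 × 0.13024674 × 0.24314761 = 0.316692 (base)
P(M+6) = C(5,3) × 0.5069^2 × 0.4931^3 = 10 × 0.25694761 × 0.11989609 = 0.308070
Relative intensity = 0.308070 / 0.316692 × 100 = 97.3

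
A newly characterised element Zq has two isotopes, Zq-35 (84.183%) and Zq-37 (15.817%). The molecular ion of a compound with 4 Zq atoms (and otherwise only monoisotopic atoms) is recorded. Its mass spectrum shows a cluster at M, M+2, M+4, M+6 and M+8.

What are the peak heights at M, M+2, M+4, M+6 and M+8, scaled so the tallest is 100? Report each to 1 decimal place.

100.0 : 75.2 : 21.2 : 2.7 : 0.1

The 4 Zq atoms are independent, so intensities follow the terms of (0.84183 + 0.15817)^4.
P(M) = 0.84183^4 = 0.502224
P(M+2) = 4 × 0.84183^3 × 0.15817^1 = 0.377448
P(M+4) = 6 × 0.84183^2 × 0.15817^2 = 0.106377
P(M+6) = 4 × 0.84183^1 × 0.15817^3 = 0.013325
P(M+8) = 0.15817^4 = 0.000626
The M peak is largest (0.502224); scaling to 100 gives 100.0 : 75.2 : 21.2 : 2.7 : 0.1.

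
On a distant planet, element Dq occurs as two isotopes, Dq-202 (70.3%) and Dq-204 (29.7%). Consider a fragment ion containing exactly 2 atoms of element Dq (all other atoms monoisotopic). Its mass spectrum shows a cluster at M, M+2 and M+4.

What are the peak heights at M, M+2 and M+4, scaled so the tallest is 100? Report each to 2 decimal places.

Expanding (0.703 + 0.297)^2:
P(M) = 0.703^2 = 0.494209
P(M+2) = 2 × 0.703^1 × 0.297^1 = 0.417582
P(M+4) = 0.297^2 = 0.088209
The M peak is largest (0.494209); scaling to 100 gives 100.00 : 84.50 : 17.85.

100.00 : 84.50 : 17.85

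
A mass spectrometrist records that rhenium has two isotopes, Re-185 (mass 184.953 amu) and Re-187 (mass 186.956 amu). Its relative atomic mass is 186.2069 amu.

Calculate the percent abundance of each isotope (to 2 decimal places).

Writing the weighted mean with unknown fraction x of Re-185:
184.953·x + 186.956·(1 − x) = 186.2069
(184.953 − 186.956)·x = 186.2069 − 186.956
x = -0.7491 / -2.003 = 0.37399 → 37.40% Re-185, 62.60% Re-187.

Re-185: 37.40%, Re-187: 62.60%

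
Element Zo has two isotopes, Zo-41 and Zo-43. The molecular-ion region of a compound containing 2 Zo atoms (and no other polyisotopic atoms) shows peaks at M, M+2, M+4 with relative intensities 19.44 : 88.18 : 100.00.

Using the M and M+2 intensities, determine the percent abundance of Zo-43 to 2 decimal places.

69.40%

Let p = fractional abundance of Zo-41. I(M+2)/I(M) = [C(2,1)·p^1·(1−p)] / p^2 = 2·(1−p)/p = 88.18/19.44 = 4.5360
(1−p)/p = 4.5360/2 = 2.2680  ⇒  p = 1/(1 + 2.2680) = 0.3060
Zo-41: 30.60%, Zo-43: 69.40%.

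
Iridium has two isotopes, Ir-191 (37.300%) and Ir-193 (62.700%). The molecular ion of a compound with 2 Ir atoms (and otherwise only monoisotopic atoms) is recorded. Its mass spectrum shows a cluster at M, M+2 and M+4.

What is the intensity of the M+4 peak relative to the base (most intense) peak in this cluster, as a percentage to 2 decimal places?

(0.37300 + 0.62700)^2 gives M 0.1391, M+2 0.4677, M+4 0.3931; the largest is M+2.
P(M+2) = C(2,1) × 0.37300^1 × 0.62700^1 = 2 × 0.3730 × 0.6270 = 0.467742 (base)
P(M+4) = C(2,2) × 0.37300^0 × 0.62700^2 = 1 × 1.0000 × 0.393129 = 0.393129
Relative intensity = 0.393129 / 0.467742 × 100 = 84.05

84.05%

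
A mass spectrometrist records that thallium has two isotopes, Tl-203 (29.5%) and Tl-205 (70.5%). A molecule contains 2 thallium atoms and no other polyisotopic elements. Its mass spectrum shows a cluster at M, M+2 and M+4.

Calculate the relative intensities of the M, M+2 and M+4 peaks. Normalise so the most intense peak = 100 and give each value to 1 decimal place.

The 2 Tl atoms are independent, so intensities follow the terms of (0.295 + 0.705)^2.
P(M) = 0.295^2 = 0.087025
P(M+2) = 2 × 0.295^1 × 0.705^1 = 0.415950
P(M+4) = 0.705^2 = 0.497025
The M+4 peak is largest (0.497025); scaling to 100 gives 17.5 : 83.7 : 100.0.

17.5 : 83.7 : 100.0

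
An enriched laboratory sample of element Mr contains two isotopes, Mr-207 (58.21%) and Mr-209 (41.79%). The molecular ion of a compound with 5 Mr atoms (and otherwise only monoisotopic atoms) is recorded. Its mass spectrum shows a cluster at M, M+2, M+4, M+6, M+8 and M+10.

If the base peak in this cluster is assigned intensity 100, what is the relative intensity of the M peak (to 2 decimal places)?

19.40

Binomial terms of (0.5821 + 0.4179)^5: M 0.0668, M+2 0.2399, M+4 0.3445, M+6 0.2473, M+8 0.0888, M+10 0.0127 → M+4 is the base peak.
P(M+4) = C(5,2) × 0.5821^3 × 0.4179^2 = 10 × 0.197239 × 0.17464041 = 0.344459 (base)
P(M) = C(5,0) × 0.5821^5 × 0.4179^0 = 1 × 0.06683254 × 1.0000 = 0.066833
Relative intensity = 0.066833 / 0.344459 × 100 = 19.40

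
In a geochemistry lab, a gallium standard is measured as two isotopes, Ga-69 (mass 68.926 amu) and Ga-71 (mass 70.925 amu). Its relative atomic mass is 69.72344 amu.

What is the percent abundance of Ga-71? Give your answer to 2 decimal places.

39.89%

Let x be the fractional abundance of Ga-69; then Ga-71 has abundance 1 − x.
68.926·x + 70.925·(1 − x) = 69.72344
(68.926 − 70.925)·x = 69.72344 − 70.925
x = -1.20156 / -1.999 = 0.60108 → 60.11% Ga-69, 39.89% Ga-71.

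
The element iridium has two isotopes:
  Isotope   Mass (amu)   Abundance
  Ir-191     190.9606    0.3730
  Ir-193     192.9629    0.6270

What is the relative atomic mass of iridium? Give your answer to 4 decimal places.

192.2160 amu

Average mass = Σ (abundance × isotope mass) = 0.3730 × 190.9606 + 0.6270 × 192.9629
= 71.22830 + 120.98774 = 192.21604 amu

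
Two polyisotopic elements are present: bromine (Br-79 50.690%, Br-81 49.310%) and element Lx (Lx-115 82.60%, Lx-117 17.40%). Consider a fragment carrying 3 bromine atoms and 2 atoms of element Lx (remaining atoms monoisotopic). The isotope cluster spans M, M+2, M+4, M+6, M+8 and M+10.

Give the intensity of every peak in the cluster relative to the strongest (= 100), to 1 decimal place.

24.3 : 81.2 : 100.0 : 54.6 : 12.5 : 1.0

Bromine pattern (n=3): 0.13024674 : 0.3801026 : 0.36975457 : 0.11989609
Element Lx pattern (n=2): 0.682276 : 0.287448 : 0.030276
Convolve the two distributions (both contribute in 2-u steps):
  M: 0.13024674×0.682276 = 0.088864
  M+2: 0.13024674×0.287448 + 0.3801026×0.682276 = 0.296774
  M+4: 0.13024674×0.030276 + 0.3801026×0.287448 + 0.36975457×0.682276 = 0.365478
  M+6: 0.3801026×0.030276 + 0.36975457×0.287448 + 0.11989609×0.682276 = 0.199595
  M+8: 0.36975457×0.030276 + 0.11989609×0.287448 = 0.045659
  M+10: 0.11989609×0.030276 = 0.003630
Scale to base peak (0.365478) = 100: 24.3 : 81.2 : 100.0 : 54.6 : 12.5 : 1.0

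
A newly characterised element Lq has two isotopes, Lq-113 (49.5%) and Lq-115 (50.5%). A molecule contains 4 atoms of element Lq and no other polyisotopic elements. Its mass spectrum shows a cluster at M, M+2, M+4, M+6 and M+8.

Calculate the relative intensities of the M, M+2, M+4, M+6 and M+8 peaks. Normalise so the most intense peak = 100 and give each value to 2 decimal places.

16.01 : 65.35 : 100.00 : 68.01 : 17.35

Each Lq atom is independently Lq-113 (p = 0.495) or Lq-115 (q = 0.505); the cluster is the binomial expansion (p + q)^4.
P(M) = 0.495^4 = 0.060037
P(M+2) = 4 × 0.495^3 × 0.505^1 = 0.245000
P(M+4) = 6 × 0.495^2 × 0.505^2 = 0.374925
P(M+6) = 4 × 0.495^1 × 0.505^3 = 0.254999
P(M+8) = 0.505^4 = 0.065038
The M+4 peak is largest (0.374925); scaling to 100 gives 16.01 : 65.35 : 100.00 : 68.01 : 17.35.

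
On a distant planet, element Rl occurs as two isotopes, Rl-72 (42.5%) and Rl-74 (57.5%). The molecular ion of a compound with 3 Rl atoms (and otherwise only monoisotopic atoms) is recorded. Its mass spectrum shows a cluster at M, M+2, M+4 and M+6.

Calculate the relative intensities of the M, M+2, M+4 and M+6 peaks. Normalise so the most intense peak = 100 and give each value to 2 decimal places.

18.21 : 73.91 : 100.00 : 45.10

Expanding (0.425 + 0.575)^3:
P(M) = 0.425^3 = 0.076766
P(M+2) = 3 × 0.425^2 × 0.575^1 = 0.311578
P(M+4) = 3 × 0.425^1 × 0.575^2 = 0.421547
P(M+6) = 0.575^3 = 0.190109
The M+4 peak is largest (0.421547); scaling to 100 gives 18.21 : 73.91 : 100.00 : 45.10.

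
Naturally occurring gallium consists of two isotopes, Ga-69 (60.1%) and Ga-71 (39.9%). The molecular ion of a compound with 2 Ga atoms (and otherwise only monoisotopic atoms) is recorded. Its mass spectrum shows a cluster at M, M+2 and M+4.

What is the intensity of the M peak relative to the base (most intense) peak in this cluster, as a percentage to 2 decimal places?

75.31%

Term probabilities: M 0.3612, M+2 0.4796, M+4 0.1592. Base peak = M+2.
P(M+2) = C(2,1) × 0.601^1 × 0.399^1 = 2 × 0.6010 × 0.3990 = 0.479598 (base)
P(M) = C(2,0) × 0.601^2 × 0.399^0 = 1 × 0.361201 × 1.0000 = 0.361201
Relative intensity = 0.361201 / 0.479598 × 100 = 75.31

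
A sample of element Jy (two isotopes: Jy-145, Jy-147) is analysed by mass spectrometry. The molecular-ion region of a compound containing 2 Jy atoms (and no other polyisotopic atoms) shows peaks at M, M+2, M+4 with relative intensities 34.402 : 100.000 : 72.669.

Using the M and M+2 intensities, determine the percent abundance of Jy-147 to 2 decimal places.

59.24%

If p is the fraction of Jy that is Jy-145, then I(M+2)/I(M) = [C(2,1)·p^1·(1−p)] / p^2 = 2·(1−p)/p = 100.000/34.402 = 2.9068
(1−p)/p = 2.9068/2 = 1.4534  ⇒  p = 1/(1 + 1.4534) = 0.4076
Jy-145: 40.76%, Jy-147: 59.24%.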